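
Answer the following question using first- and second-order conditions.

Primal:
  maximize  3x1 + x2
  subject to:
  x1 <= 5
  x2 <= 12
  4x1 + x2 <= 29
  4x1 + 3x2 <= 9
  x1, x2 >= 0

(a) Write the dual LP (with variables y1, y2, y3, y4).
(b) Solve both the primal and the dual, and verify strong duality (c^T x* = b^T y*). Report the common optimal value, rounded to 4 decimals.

The standard primal-dual pair for 'max c^T x s.t. A x <= b, x >= 0' is:
  Dual:  min b^T y  s.t.  A^T y >= c,  y >= 0.

So the dual LP is:
  minimize  5y1 + 12y2 + 29y3 + 9y4
  subject to:
    y1 + 4y3 + 4y4 >= 3
    y2 + y3 + 3y4 >= 1
    y1, y2, y3, y4 >= 0

Solving the primal: x* = (2.25, 0).
  primal value c^T x* = 6.75.
Solving the dual: y* = (0, 0, 0, 0.75).
  dual value b^T y* = 6.75.
Strong duality: c^T x* = b^T y*. Confirmed.

6.75


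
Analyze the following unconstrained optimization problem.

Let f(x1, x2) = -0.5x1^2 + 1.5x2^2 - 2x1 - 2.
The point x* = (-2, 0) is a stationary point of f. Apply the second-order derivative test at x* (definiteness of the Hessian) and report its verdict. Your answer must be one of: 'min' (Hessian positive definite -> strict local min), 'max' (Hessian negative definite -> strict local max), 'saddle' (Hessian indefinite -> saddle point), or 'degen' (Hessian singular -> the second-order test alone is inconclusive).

Compute the Hessian H = grad^2 f:
  H = [[-1, 0], [0, 3]]
Verify stationarity: grad f(x*) = H x* + g = (0, 0).
Eigenvalues of H: -1, 3.
Eigenvalues have mixed signs, so H is indefinite -> x* is a saddle point.

saddle


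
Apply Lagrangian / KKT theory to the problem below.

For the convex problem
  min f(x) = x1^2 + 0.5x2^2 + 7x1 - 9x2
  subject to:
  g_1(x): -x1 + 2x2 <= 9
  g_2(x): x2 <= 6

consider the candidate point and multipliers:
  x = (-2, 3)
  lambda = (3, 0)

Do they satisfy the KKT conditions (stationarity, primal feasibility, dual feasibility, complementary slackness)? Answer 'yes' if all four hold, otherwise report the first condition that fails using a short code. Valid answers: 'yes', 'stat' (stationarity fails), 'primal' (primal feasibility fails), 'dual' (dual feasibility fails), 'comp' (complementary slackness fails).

Gradient of f: grad f(x) = Q x + c = (3, -6)
Constraint values g_i(x) = a_i^T x - b_i:
  g_1((-2, 3)) = -1
  g_2((-2, 3)) = -3
Stationarity residual: grad f(x) + sum_i lambda_i a_i = (0, 0)
  -> stationarity OK
Primal feasibility (all g_i <= 0): OK
Dual feasibility (all lambda_i >= 0): OK
Complementary slackness (lambda_i * g_i(x) = 0 for all i): FAILS

Verdict: the first failing condition is complementary_slackness -> comp.

comp


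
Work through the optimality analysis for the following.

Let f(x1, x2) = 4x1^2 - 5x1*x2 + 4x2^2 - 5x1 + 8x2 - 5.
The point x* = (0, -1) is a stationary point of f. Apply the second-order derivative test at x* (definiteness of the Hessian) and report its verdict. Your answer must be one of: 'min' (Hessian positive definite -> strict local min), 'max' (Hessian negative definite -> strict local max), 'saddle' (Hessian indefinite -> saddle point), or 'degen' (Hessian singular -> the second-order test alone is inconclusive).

Compute the Hessian H = grad^2 f:
  H = [[8, -5], [-5, 8]]
Verify stationarity: grad f(x*) = H x* + g = (0, 0).
Eigenvalues of H: 3, 13.
Both eigenvalues > 0, so H is positive definite -> x* is a strict local min.

min


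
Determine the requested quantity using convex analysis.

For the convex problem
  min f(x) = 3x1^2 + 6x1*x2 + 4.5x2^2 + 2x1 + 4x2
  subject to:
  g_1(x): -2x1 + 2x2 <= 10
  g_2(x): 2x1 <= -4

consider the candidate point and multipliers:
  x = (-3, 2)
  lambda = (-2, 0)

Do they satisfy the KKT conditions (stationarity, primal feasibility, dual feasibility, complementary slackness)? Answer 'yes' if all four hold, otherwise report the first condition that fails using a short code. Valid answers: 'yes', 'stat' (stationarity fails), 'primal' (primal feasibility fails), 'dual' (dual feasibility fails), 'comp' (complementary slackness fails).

Gradient of f: grad f(x) = Q x + c = (-4, 4)
Constraint values g_i(x) = a_i^T x - b_i:
  g_1((-3, 2)) = 0
  g_2((-3, 2)) = -2
Stationarity residual: grad f(x) + sum_i lambda_i a_i = (0, 0)
  -> stationarity OK
Primal feasibility (all g_i <= 0): OK
Dual feasibility (all lambda_i >= 0): FAILS
Complementary slackness (lambda_i * g_i(x) = 0 for all i): OK

Verdict: the first failing condition is dual_feasibility -> dual.

dual


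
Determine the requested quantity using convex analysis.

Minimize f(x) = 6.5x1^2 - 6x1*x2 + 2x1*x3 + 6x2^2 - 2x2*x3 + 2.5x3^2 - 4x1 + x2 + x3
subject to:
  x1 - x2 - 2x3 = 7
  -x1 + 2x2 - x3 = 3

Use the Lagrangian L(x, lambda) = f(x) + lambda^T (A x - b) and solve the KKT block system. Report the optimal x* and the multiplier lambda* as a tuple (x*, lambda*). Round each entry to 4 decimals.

Form the Lagrangian:
  L(x, lambda) = (1/2) x^T Q x + c^T x + lambda^T (A x - b)
Stationarity (grad_x L = 0): Q x + c + A^T lambda = 0.
Primal feasibility: A x = b.

This gives the KKT block system:
  [ Q   A^T ] [ x     ]   [-c ]
  [ A    0  ] [ lambda ] = [ b ]

Solving the linear system:
  x*      = (0.891, 0.3346, -3.2218)
  lambda* = (-4.3759, -5.2444)
  f(x*)   = 19.9568

x* = (0.891, 0.3346, -3.2218), lambda* = (-4.3759, -5.2444)


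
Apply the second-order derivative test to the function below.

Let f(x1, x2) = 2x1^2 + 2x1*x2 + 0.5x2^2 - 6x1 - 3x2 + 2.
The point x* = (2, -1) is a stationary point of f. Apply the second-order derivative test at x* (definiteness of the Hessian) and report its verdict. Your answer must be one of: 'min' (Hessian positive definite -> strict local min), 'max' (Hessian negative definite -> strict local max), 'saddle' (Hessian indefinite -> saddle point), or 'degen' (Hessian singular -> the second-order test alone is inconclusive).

Compute the Hessian H = grad^2 f:
  H = [[4, 2], [2, 1]]
Verify stationarity: grad f(x*) = H x* + g = (0, 0).
Eigenvalues of H: 0, 5.
H has a zero eigenvalue (singular; positive semidefinite but not definite), so H is neither positive definite, negative definite, nor indefinite. The second-order test alone is inconclusive -> degen.
(Indeed, f is constant along the null direction of H through x*, so x* is not a strict local extremum.)

degen


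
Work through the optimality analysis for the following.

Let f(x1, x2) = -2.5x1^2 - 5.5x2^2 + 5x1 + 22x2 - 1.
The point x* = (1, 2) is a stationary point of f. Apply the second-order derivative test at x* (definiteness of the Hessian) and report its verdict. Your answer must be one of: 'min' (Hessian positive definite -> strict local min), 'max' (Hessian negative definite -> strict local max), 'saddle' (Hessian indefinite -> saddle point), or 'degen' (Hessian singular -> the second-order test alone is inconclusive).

Compute the Hessian H = grad^2 f:
  H = [[-5, 0], [0, -11]]
Verify stationarity: grad f(x*) = H x* + g = (0, 0).
Eigenvalues of H: -11, -5.
Both eigenvalues < 0, so H is negative definite -> x* is a strict local max.

max


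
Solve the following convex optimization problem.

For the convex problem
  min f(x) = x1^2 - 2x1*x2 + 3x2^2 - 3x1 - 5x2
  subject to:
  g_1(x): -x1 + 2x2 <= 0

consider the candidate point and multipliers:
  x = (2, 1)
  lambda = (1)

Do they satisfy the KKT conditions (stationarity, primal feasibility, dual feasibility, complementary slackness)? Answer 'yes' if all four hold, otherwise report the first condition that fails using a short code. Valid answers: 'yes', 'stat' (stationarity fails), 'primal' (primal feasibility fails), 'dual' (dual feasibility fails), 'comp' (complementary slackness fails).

Gradient of f: grad f(x) = Q x + c = (-1, -3)
Constraint values g_i(x) = a_i^T x - b_i:
  g_1((2, 1)) = 0
Stationarity residual: grad f(x) + sum_i lambda_i a_i = (-2, -1)
  -> stationarity FAILS
Primal feasibility (all g_i <= 0): OK
Dual feasibility (all lambda_i >= 0): OK
Complementary slackness (lambda_i * g_i(x) = 0 for all i): OK

Verdict: the first failing condition is stationarity -> stat.

stat


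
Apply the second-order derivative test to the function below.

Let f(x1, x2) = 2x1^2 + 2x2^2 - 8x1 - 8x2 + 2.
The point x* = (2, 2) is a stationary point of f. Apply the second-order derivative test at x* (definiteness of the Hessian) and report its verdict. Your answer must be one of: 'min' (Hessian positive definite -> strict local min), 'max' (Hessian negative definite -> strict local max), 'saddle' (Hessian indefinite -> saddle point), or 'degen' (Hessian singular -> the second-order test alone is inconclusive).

Compute the Hessian H = grad^2 f:
  H = [[4, 0], [0, 4]]
Verify stationarity: grad f(x*) = H x* + g = (0, 0).
Eigenvalues of H: 4, 4.
Both eigenvalues > 0, so H is positive definite -> x* is a strict local min.

min


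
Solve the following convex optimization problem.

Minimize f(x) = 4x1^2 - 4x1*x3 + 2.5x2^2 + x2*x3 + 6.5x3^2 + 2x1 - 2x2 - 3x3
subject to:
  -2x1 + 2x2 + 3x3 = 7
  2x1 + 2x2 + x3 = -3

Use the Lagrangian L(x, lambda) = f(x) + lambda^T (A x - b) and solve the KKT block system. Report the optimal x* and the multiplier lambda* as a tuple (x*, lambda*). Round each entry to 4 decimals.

Form the Lagrangian:
  L(x, lambda) = (1/2) x^T Q x + c^T x + lambda^T (A x - b)
Stationarity (grad_x L = 0): Q x + c + A^T lambda = 0.
Primal feasibility: A x = b.

This gives the KKT block system:
  [ Q   A^T ] [ x     ]   [-c ]
  [ A    0  ] [ lambda ] = [ b ]

Solving the linear system:
  x*      = (-2.3571, 0.7143, 0.2857)
  lambda* = (-4.9643, 4.0357)
  f(x*)   = 19.9286

x* = (-2.3571, 0.7143, 0.2857), lambda* = (-4.9643, 4.0357)


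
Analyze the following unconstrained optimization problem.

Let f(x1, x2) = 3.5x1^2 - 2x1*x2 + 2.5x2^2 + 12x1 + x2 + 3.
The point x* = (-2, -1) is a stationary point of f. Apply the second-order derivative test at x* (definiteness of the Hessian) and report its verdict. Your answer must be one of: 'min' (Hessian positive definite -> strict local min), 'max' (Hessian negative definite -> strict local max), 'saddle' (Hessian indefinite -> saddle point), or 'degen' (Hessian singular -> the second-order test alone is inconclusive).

Compute the Hessian H = grad^2 f:
  H = [[7, -2], [-2, 5]]
Verify stationarity: grad f(x*) = H x* + g = (0, 0).
Eigenvalues of H: 3.7639, 8.2361.
Both eigenvalues > 0, so H is positive definite -> x* is a strict local min.

min


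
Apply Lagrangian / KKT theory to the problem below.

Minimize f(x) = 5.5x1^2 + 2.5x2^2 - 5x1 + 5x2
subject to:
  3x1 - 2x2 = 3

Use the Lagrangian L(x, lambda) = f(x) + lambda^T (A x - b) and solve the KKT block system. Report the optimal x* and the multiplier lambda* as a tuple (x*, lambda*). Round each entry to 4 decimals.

Form the Lagrangian:
  L(x, lambda) = (1/2) x^T Q x + c^T x + lambda^T (A x - b)
Stationarity (grad_x L = 0): Q x + c + A^T lambda = 0.
Primal feasibility: A x = b.

This gives the KKT block system:
  [ Q   A^T ] [ x     ]   [-c ]
  [ A    0  ] [ lambda ] = [ b ]

Solving the linear system:
  x*      = (0.3933, -0.9101)
  lambda* = (0.2247)
  f(x*)   = -3.5955

x* = (0.3933, -0.9101), lambda* = (0.2247)


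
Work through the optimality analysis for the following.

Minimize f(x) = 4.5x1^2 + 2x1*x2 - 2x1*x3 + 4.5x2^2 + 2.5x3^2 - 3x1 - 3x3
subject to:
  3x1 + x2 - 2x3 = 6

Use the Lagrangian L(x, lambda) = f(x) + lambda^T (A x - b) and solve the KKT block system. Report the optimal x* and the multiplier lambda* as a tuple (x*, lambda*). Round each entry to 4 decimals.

Form the Lagrangian:
  L(x, lambda) = (1/2) x^T Q x + c^T x + lambda^T (A x - b)
Stationarity (grad_x L = 0): Q x + c + A^T lambda = 0.
Primal feasibility: A x = b.

This gives the KKT block system:
  [ Q   A^T ] [ x     ]   [-c ]
  [ A    0  ] [ lambda ] = [ b ]

Solving the linear system:
  x*      = (1.6457, 0.1154, -0.4737)
  lambda* = (-4.33)
  f(x*)   = 11.2318

x* = (1.6457, 0.1154, -0.4737), lambda* = (-4.33)


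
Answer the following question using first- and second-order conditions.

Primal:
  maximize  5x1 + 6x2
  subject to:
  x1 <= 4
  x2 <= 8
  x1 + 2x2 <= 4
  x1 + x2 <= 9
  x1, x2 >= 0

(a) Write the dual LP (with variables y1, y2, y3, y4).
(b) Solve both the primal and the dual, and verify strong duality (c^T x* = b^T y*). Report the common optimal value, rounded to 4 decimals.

The standard primal-dual pair for 'max c^T x s.t. A x <= b, x >= 0' is:
  Dual:  min b^T y  s.t.  A^T y >= c,  y >= 0.

So the dual LP is:
  minimize  4y1 + 8y2 + 4y3 + 9y4
  subject to:
    y1 + y3 + y4 >= 5
    y2 + 2y3 + y4 >= 6
    y1, y2, y3, y4 >= 0

Solving the primal: x* = (4, 0).
  primal value c^T x* = 20.
Solving the dual: y* = (2, 0, 3, 0).
  dual value b^T y* = 20.
Strong duality: c^T x* = b^T y*. Confirmed.

20


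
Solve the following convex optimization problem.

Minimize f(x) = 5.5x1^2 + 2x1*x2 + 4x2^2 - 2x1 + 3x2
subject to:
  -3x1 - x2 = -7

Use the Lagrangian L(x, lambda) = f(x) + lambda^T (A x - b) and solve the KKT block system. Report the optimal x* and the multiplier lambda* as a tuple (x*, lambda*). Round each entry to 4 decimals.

Form the Lagrangian:
  L(x, lambda) = (1/2) x^T Q x + c^T x + lambda^T (A x - b)
Stationarity (grad_x L = 0): Q x + c + A^T lambda = 0.
Primal feasibility: A x = b.

This gives the KKT block system:
  [ Q   A^T ] [ x     ]   [-c ]
  [ A    0  ] [ lambda ] = [ b ]

Solving the linear system:
  x*      = (2.3239, 0.0282)
  lambda* = (7.8732)
  f(x*)   = 25.2746

x* = (2.3239, 0.0282), lambda* = (7.8732)


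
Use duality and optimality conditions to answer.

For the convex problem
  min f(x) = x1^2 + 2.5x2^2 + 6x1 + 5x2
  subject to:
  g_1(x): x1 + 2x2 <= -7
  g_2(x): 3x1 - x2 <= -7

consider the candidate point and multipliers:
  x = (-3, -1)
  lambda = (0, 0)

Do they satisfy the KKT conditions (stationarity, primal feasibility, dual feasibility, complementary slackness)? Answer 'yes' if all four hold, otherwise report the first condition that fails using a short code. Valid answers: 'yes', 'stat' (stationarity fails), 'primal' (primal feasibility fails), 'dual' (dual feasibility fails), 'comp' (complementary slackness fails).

Gradient of f: grad f(x) = Q x + c = (0, 0)
Constraint values g_i(x) = a_i^T x - b_i:
  g_1((-3, -1)) = 2
  g_2((-3, -1)) = -1
Stationarity residual: grad f(x) + sum_i lambda_i a_i = (0, 0)
  -> stationarity OK
Primal feasibility (all g_i <= 0): FAILS
Dual feasibility (all lambda_i >= 0): OK
Complementary slackness (lambda_i * g_i(x) = 0 for all i): OK

Verdict: the first failing condition is primal_feasibility -> primal.

primal


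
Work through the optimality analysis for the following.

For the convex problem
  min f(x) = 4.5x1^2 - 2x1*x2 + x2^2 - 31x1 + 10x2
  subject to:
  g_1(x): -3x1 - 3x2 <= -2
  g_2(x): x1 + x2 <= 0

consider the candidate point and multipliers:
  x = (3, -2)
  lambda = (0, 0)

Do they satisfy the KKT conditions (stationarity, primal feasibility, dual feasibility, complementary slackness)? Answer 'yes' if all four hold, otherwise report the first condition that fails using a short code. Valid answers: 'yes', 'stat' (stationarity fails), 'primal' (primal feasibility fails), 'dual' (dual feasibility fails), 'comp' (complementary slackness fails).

Gradient of f: grad f(x) = Q x + c = (0, 0)
Constraint values g_i(x) = a_i^T x - b_i:
  g_1((3, -2)) = -1
  g_2((3, -2)) = 1
Stationarity residual: grad f(x) + sum_i lambda_i a_i = (0, 0)
  -> stationarity OK
Primal feasibility (all g_i <= 0): FAILS
Dual feasibility (all lambda_i >= 0): OK
Complementary slackness (lambda_i * g_i(x) = 0 for all i): OK

Verdict: the first failing condition is primal_feasibility -> primal.

primal


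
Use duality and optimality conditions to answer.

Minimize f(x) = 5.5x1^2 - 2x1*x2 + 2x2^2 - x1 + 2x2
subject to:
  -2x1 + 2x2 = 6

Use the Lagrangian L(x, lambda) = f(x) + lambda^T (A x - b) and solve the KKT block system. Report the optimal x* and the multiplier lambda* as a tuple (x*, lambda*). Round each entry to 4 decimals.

Form the Lagrangian:
  L(x, lambda) = (1/2) x^T Q x + c^T x + lambda^T (A x - b)
Stationarity (grad_x L = 0): Q x + c + A^T lambda = 0.
Primal feasibility: A x = b.

This gives the KKT block system:
  [ Q   A^T ] [ x     ]   [-c ]
  [ A    0  ] [ lambda ] = [ b ]

Solving the linear system:
  x*      = (-0.6364, 2.3636)
  lambda* = (-6.3636)
  f(x*)   = 21.7727

x* = (-0.6364, 2.3636), lambda* = (-6.3636)


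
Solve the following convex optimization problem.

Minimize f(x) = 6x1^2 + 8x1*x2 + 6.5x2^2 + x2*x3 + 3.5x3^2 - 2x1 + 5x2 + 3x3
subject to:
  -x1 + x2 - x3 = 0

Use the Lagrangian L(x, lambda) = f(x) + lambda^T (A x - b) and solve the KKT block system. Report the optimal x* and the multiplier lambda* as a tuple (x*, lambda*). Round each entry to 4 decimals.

Form the Lagrangian:
  L(x, lambda) = (1/2) x^T Q x + c^T x + lambda^T (A x - b)
Stationarity (grad_x L = 0): Q x + c + A^T lambda = 0.
Primal feasibility: A x = b.

This gives the KKT block system:
  [ Q   A^T ] [ x     ]   [-c ]
  [ A    0  ] [ lambda ] = [ b ]

Solving the linear system:
  x*      = (0.2632, -0.3636, -0.6268)
  lambda* = (-1.7512)
  f(x*)   = -2.1124

x* = (0.2632, -0.3636, -0.6268), lambda* = (-1.7512)


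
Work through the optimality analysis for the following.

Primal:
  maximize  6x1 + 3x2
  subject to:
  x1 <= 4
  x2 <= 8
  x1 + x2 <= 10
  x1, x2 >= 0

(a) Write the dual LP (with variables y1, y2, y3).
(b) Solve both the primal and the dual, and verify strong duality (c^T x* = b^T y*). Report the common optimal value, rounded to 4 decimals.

The standard primal-dual pair for 'max c^T x s.t. A x <= b, x >= 0' is:
  Dual:  min b^T y  s.t.  A^T y >= c,  y >= 0.

So the dual LP is:
  minimize  4y1 + 8y2 + 10y3
  subject to:
    y1 + y3 >= 6
    y2 + y3 >= 3
    y1, y2, y3 >= 0

Solving the primal: x* = (4, 6).
  primal value c^T x* = 42.
Solving the dual: y* = (3, 0, 3).
  dual value b^T y* = 42.
Strong duality: c^T x* = b^T y*. Confirmed.

42


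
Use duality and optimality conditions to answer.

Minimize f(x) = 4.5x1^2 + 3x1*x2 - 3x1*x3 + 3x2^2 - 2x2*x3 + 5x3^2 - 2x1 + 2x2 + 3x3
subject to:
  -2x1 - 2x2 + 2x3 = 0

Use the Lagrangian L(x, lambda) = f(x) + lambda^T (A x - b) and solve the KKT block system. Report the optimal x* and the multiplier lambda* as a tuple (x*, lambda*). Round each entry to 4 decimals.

Form the Lagrangian:
  L(x, lambda) = (1/2) x^T Q x + c^T x + lambda^T (A x - b)
Stationarity (grad_x L = 0): Q x + c + A^T lambda = 0.
Primal feasibility: A x = b.

This gives the KKT block system:
  [ Q   A^T ] [ x     ]   [-c ]
  [ A    0  ] [ lambda ] = [ b ]

Solving the linear system:
  x*      = (0.3043, -0.6196, -0.3152)
  lambda* = (-0.087)
  f(x*)   = -1.3967

x* = (0.3043, -0.6196, -0.3152), lambda* = (-0.087)


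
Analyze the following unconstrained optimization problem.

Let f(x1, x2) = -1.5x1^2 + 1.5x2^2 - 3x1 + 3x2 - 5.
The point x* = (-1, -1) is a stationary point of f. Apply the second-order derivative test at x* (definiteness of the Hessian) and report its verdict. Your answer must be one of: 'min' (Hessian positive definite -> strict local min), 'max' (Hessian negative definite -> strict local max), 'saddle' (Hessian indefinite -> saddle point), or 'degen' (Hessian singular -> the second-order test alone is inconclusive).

Compute the Hessian H = grad^2 f:
  H = [[-3, 0], [0, 3]]
Verify stationarity: grad f(x*) = H x* + g = (0, 0).
Eigenvalues of H: -3, 3.
Eigenvalues have mixed signs, so H is indefinite -> x* is a saddle point.

saddle


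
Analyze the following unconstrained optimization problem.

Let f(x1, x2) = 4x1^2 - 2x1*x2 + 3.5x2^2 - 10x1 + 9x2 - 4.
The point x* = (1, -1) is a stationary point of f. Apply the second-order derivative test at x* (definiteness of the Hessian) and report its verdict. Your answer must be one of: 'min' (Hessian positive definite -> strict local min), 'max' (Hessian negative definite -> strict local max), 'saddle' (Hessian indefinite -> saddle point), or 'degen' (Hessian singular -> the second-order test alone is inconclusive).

Compute the Hessian H = grad^2 f:
  H = [[8, -2], [-2, 7]]
Verify stationarity: grad f(x*) = H x* + g = (0, 0).
Eigenvalues of H: 5.4384, 9.5616.
Both eigenvalues > 0, so H is positive definite -> x* is a strict local min.

min


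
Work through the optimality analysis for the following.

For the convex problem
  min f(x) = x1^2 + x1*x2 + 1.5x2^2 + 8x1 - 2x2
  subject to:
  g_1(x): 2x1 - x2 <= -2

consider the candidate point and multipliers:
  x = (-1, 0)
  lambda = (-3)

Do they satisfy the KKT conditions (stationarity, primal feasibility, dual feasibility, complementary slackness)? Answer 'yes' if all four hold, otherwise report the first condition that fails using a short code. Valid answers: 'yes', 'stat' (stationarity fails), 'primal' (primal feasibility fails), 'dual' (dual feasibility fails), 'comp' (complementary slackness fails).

Gradient of f: grad f(x) = Q x + c = (6, -3)
Constraint values g_i(x) = a_i^T x - b_i:
  g_1((-1, 0)) = 0
Stationarity residual: grad f(x) + sum_i lambda_i a_i = (0, 0)
  -> stationarity OK
Primal feasibility (all g_i <= 0): OK
Dual feasibility (all lambda_i >= 0): FAILS
Complementary slackness (lambda_i * g_i(x) = 0 for all i): OK

Verdict: the first failing condition is dual_feasibility -> dual.

dual


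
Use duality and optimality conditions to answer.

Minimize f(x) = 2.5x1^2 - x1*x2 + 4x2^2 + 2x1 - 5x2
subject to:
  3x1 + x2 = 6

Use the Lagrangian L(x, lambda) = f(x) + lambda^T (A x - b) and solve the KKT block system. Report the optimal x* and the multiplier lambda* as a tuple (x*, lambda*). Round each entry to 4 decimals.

Form the Lagrangian:
  L(x, lambda) = (1/2) x^T Q x + c^T x + lambda^T (A x - b)
Stationarity (grad_x L = 0): Q x + c + A^T lambda = 0.
Primal feasibility: A x = b.

This gives the KKT block system:
  [ Q   A^T ] [ x     ]   [-c ]
  [ A    0  ] [ lambda ] = [ b ]

Solving the linear system:
  x*      = (1.6024, 1.1928)
  lambda* = (-2.9398)
  f(x*)   = 7.4398

x* = (1.6024, 1.1928), lambda* = (-2.9398)


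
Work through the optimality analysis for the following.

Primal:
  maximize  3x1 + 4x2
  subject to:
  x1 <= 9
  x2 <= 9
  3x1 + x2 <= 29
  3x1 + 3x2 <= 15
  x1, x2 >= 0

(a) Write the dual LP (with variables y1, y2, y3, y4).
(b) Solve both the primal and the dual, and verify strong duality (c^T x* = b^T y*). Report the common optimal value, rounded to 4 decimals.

The standard primal-dual pair for 'max c^T x s.t. A x <= b, x >= 0' is:
  Dual:  min b^T y  s.t.  A^T y >= c,  y >= 0.

So the dual LP is:
  minimize  9y1 + 9y2 + 29y3 + 15y4
  subject to:
    y1 + 3y3 + 3y4 >= 3
    y2 + y3 + 3y4 >= 4
    y1, y2, y3, y4 >= 0

Solving the primal: x* = (0, 5).
  primal value c^T x* = 20.
Solving the dual: y* = (0, 0, 0, 1.3333).
  dual value b^T y* = 20.
Strong duality: c^T x* = b^T y*. Confirmed.

20


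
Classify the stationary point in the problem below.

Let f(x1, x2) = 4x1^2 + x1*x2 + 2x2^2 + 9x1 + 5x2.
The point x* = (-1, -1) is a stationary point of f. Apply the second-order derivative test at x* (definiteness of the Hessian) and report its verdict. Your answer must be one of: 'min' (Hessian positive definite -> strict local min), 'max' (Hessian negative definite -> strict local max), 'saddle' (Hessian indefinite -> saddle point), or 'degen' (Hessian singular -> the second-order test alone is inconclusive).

Compute the Hessian H = grad^2 f:
  H = [[8, 1], [1, 4]]
Verify stationarity: grad f(x*) = H x* + g = (0, 0).
Eigenvalues of H: 3.7639, 8.2361.
Both eigenvalues > 0, so H is positive definite -> x* is a strict local min.

min


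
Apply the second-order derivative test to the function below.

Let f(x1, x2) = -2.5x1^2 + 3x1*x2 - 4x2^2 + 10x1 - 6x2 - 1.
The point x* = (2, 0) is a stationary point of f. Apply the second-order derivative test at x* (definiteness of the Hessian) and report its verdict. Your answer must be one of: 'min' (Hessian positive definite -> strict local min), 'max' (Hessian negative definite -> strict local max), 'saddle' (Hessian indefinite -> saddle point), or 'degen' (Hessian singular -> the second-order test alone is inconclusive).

Compute the Hessian H = grad^2 f:
  H = [[-5, 3], [3, -8]]
Verify stationarity: grad f(x*) = H x* + g = (0, 0).
Eigenvalues of H: -9.8541, -3.1459.
Both eigenvalues < 0, so H is negative definite -> x* is a strict local max.

max


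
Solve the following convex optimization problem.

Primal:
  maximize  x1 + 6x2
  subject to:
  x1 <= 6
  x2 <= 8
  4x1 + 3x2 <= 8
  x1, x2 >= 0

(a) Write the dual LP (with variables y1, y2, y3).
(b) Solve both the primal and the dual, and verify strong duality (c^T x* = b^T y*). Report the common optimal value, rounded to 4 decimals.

The standard primal-dual pair for 'max c^T x s.t. A x <= b, x >= 0' is:
  Dual:  min b^T y  s.t.  A^T y >= c,  y >= 0.

So the dual LP is:
  minimize  6y1 + 8y2 + 8y3
  subject to:
    y1 + 4y3 >= 1
    y2 + 3y3 >= 6
    y1, y2, y3 >= 0

Solving the primal: x* = (0, 2.6667).
  primal value c^T x* = 16.
Solving the dual: y* = (0, 0, 2).
  dual value b^T y* = 16.
Strong duality: c^T x* = b^T y*. Confirmed.

16


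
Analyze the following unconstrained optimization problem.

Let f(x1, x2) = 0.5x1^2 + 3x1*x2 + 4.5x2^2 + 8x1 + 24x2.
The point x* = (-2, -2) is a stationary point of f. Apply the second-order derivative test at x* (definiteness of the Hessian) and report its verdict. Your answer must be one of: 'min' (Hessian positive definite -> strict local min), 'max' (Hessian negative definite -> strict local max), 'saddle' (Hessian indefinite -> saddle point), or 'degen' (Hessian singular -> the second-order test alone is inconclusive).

Compute the Hessian H = grad^2 f:
  H = [[1, 3], [3, 9]]
Verify stationarity: grad f(x*) = H x* + g = (0, 0).
Eigenvalues of H: 0, 10.
H has a zero eigenvalue (singular; positive semidefinite but not definite), so H is neither positive definite, negative definite, nor indefinite. The second-order test alone is inconclusive -> degen.
(Indeed, f is constant along the null direction of H through x*, so x* is not a strict local extremum.)

degen


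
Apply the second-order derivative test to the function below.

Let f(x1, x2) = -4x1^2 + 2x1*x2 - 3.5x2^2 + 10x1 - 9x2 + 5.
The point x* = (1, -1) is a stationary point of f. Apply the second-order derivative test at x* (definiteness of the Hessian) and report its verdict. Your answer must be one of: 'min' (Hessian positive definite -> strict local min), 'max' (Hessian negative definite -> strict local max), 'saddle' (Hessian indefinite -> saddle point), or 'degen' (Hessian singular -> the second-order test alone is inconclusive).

Compute the Hessian H = grad^2 f:
  H = [[-8, 2], [2, -7]]
Verify stationarity: grad f(x*) = H x* + g = (0, 0).
Eigenvalues of H: -9.5616, -5.4384.
Both eigenvalues < 0, so H is negative definite -> x* is a strict local max.

max


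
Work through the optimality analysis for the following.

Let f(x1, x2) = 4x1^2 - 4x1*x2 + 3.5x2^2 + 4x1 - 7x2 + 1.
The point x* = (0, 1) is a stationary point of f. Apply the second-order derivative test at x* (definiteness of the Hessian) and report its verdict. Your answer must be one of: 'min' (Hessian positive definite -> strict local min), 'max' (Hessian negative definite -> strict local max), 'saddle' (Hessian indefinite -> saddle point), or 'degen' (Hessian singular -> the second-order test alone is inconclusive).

Compute the Hessian H = grad^2 f:
  H = [[8, -4], [-4, 7]]
Verify stationarity: grad f(x*) = H x* + g = (0, 0).
Eigenvalues of H: 3.4689, 11.5311.
Both eigenvalues > 0, so H is positive definite -> x* is a strict local min.

min


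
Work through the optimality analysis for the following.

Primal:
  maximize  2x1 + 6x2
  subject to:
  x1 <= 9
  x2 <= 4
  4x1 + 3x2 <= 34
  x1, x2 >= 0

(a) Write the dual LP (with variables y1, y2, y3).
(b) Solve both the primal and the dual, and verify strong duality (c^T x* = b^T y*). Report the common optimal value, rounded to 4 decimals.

The standard primal-dual pair for 'max c^T x s.t. A x <= b, x >= 0' is:
  Dual:  min b^T y  s.t.  A^T y >= c,  y >= 0.

So the dual LP is:
  minimize  9y1 + 4y2 + 34y3
  subject to:
    y1 + 4y3 >= 2
    y2 + 3y3 >= 6
    y1, y2, y3 >= 0

Solving the primal: x* = (5.5, 4).
  primal value c^T x* = 35.
Solving the dual: y* = (0, 4.5, 0.5).
  dual value b^T y* = 35.
Strong duality: c^T x* = b^T y*. Confirmed.

35


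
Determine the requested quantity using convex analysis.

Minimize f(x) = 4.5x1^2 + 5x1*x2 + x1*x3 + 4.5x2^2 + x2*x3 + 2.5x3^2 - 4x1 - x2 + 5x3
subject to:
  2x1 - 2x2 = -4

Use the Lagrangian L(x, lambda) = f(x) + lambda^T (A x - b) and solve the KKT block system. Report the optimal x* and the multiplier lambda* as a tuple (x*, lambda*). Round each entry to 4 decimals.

Form the Lagrangian:
  L(x, lambda) = (1/2) x^T Q x + c^T x + lambda^T (A x - b)
Stationarity (grad_x L = 0): Q x + c + A^T lambda = 0.
Primal feasibility: A x = b.

This gives the KKT block system:
  [ Q   A^T ] [ x     ]   [-c ]
  [ A    0  ] [ lambda ] = [ b ]

Solving the linear system:
  x*      = (-0.7426, 1.2574, -1.1029)
  lambda* = (2.75)
  f(x*)   = 3.5993

x* = (-0.7426, 1.2574, -1.1029), lambda* = (2.75)


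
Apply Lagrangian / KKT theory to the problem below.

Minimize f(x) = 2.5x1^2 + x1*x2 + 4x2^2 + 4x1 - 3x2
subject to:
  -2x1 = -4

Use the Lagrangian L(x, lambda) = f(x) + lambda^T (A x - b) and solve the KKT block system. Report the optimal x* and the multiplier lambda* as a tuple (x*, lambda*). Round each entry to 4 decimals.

Form the Lagrangian:
  L(x, lambda) = (1/2) x^T Q x + c^T x + lambda^T (A x - b)
Stationarity (grad_x L = 0): Q x + c + A^T lambda = 0.
Primal feasibility: A x = b.

This gives the KKT block system:
  [ Q   A^T ] [ x     ]   [-c ]
  [ A    0  ] [ lambda ] = [ b ]

Solving the linear system:
  x*      = (2, 0.125)
  lambda* = (7.0625)
  f(x*)   = 17.9375

x* = (2, 0.125), lambda* = (7.0625)


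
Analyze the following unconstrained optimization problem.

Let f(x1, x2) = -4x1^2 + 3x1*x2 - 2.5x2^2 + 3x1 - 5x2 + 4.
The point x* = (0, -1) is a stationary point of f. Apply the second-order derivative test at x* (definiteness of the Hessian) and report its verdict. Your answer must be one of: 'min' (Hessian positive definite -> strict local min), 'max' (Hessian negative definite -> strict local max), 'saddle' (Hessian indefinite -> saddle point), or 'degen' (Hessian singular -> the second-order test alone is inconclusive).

Compute the Hessian H = grad^2 f:
  H = [[-8, 3], [3, -5]]
Verify stationarity: grad f(x*) = H x* + g = (0, 0).
Eigenvalues of H: -9.8541, -3.1459.
Both eigenvalues < 0, so H is negative definite -> x* is a strict local max.

max


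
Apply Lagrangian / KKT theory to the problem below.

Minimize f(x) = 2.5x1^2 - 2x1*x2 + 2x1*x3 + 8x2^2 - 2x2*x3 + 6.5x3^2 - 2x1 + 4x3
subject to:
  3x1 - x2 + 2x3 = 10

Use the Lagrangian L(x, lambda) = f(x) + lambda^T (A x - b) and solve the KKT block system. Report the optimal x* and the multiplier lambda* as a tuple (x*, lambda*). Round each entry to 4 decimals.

Form the Lagrangian:
  L(x, lambda) = (1/2) x^T Q x + c^T x + lambda^T (A x - b)
Stationarity (grad_x L = 0): Q x + c + A^T lambda = 0.
Primal feasibility: A x = b.

This gives the KKT block system:
  [ Q   A^T ] [ x     ]   [-c ]
  [ A    0  ] [ lambda ] = [ b ]

Solving the linear system:
  x*      = (3.4114, 0.1123, -0.0609)
  lambda* = (-4.9035)
  f(x*)   = 20.9842

x* = (3.4114, 0.1123, -0.0609), lambda* = (-4.9035)


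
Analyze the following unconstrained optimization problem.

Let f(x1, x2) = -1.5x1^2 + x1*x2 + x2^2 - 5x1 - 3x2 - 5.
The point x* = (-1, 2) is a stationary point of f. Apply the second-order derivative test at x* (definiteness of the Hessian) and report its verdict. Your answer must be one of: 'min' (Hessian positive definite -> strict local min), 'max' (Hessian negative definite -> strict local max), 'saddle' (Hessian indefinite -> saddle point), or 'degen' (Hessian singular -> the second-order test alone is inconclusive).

Compute the Hessian H = grad^2 f:
  H = [[-3, 1], [1, 2]]
Verify stationarity: grad f(x*) = H x* + g = (0, 0).
Eigenvalues of H: -3.1926, 2.1926.
Eigenvalues have mixed signs, so H is indefinite -> x* is a saddle point.

saddle


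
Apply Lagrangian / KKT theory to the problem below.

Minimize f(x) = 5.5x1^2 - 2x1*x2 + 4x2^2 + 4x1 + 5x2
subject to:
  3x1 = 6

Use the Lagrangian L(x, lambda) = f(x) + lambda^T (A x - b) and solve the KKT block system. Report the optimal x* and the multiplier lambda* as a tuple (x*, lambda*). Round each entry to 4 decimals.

Form the Lagrangian:
  L(x, lambda) = (1/2) x^T Q x + c^T x + lambda^T (A x - b)
Stationarity (grad_x L = 0): Q x + c + A^T lambda = 0.
Primal feasibility: A x = b.

This gives the KKT block system:
  [ Q   A^T ] [ x     ]   [-c ]
  [ A    0  ] [ lambda ] = [ b ]

Solving the linear system:
  x*      = (2, -0.125)
  lambda* = (-8.75)
  f(x*)   = 29.9375

x* = (2, -0.125), lambda* = (-8.75)


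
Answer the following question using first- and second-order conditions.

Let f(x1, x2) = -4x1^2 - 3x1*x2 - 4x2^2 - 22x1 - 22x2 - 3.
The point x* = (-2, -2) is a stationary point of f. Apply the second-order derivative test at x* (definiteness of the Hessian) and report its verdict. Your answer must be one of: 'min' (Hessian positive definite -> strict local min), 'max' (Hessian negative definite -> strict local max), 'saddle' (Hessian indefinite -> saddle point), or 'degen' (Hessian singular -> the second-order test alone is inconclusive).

Compute the Hessian H = grad^2 f:
  H = [[-8, -3], [-3, -8]]
Verify stationarity: grad f(x*) = H x* + g = (0, 0).
Eigenvalues of H: -11, -5.
Both eigenvalues < 0, so H is negative definite -> x* is a strict local max.

max


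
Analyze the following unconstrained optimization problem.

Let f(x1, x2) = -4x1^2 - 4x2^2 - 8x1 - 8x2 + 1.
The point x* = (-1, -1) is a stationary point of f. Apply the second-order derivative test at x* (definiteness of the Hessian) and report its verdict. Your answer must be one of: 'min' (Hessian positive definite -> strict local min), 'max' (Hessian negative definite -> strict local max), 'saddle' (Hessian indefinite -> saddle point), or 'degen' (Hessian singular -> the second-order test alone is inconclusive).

Compute the Hessian H = grad^2 f:
  H = [[-8, 0], [0, -8]]
Verify stationarity: grad f(x*) = H x* + g = (0, 0).
Eigenvalues of H: -8, -8.
Both eigenvalues < 0, so H is negative definite -> x* is a strict local max.

max


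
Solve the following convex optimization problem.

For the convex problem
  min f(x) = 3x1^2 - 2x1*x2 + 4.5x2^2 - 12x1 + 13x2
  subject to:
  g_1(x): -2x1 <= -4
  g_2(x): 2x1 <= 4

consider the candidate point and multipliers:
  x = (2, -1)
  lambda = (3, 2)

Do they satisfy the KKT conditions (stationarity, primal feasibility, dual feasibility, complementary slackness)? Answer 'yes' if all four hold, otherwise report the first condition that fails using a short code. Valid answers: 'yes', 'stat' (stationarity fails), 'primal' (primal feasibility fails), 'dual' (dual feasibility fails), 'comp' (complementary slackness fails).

Gradient of f: grad f(x) = Q x + c = (2, 0)
Constraint values g_i(x) = a_i^T x - b_i:
  g_1((2, -1)) = 0
  g_2((2, -1)) = 0
Stationarity residual: grad f(x) + sum_i lambda_i a_i = (0, 0)
  -> stationarity OK
Primal feasibility (all g_i <= 0): OK
Dual feasibility (all lambda_i >= 0): OK
Complementary slackness (lambda_i * g_i(x) = 0 for all i): OK

Verdict: yes, KKT holds.

yes


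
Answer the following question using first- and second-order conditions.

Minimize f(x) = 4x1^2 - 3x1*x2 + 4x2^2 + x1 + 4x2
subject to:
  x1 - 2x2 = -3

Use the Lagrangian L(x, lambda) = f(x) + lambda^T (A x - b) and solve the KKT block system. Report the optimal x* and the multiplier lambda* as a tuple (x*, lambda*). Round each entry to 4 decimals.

Form the Lagrangian:
  L(x, lambda) = (1/2) x^T Q x + c^T x + lambda^T (A x - b)
Stationarity (grad_x L = 0): Q x + c + A^T lambda = 0.
Primal feasibility: A x = b.

This gives the KKT block system:
  [ Q   A^T ] [ x     ]   [-c ]
  [ A    0  ] [ lambda ] = [ b ]

Solving the linear system:
  x*      = (-0.6429, 1.1786)
  lambda* = (7.6786)
  f(x*)   = 13.5536

x* = (-0.6429, 1.1786), lambda* = (7.6786)


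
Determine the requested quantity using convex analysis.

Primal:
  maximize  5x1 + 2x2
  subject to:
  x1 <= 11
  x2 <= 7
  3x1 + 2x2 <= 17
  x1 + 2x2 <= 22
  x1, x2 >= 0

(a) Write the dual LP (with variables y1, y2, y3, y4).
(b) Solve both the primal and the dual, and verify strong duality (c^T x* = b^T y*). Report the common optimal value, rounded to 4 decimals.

The standard primal-dual pair for 'max c^T x s.t. A x <= b, x >= 0' is:
  Dual:  min b^T y  s.t.  A^T y >= c,  y >= 0.

So the dual LP is:
  minimize  11y1 + 7y2 + 17y3 + 22y4
  subject to:
    y1 + 3y3 + y4 >= 5
    y2 + 2y3 + 2y4 >= 2
    y1, y2, y3, y4 >= 0

Solving the primal: x* = (5.6667, 0).
  primal value c^T x* = 28.3333.
Solving the dual: y* = (0, 0, 1.6667, 0).
  dual value b^T y* = 28.3333.
Strong duality: c^T x* = b^T y*. Confirmed.

28.3333


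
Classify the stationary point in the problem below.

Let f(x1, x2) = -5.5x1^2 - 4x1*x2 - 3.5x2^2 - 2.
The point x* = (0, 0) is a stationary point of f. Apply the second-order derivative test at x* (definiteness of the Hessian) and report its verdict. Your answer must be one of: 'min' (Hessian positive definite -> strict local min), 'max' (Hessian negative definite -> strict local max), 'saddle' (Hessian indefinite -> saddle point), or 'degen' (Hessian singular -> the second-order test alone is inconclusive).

Compute the Hessian H = grad^2 f:
  H = [[-11, -4], [-4, -7]]
Verify stationarity: grad f(x*) = H x* + g = (0, 0).
Eigenvalues of H: -13.4721, -4.5279.
Both eigenvalues < 0, so H is negative definite -> x* is a strict local max.

max


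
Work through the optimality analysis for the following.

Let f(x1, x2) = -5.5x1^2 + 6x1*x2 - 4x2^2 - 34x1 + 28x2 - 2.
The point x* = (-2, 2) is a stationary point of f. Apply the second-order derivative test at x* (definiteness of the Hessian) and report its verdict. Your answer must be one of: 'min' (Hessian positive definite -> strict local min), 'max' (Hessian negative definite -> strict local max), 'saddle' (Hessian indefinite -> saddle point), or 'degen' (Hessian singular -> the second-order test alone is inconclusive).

Compute the Hessian H = grad^2 f:
  H = [[-11, 6], [6, -8]]
Verify stationarity: grad f(x*) = H x* + g = (0, 0).
Eigenvalues of H: -15.6847, -3.3153.
Both eigenvalues < 0, so H is negative definite -> x* is a strict local max.

max


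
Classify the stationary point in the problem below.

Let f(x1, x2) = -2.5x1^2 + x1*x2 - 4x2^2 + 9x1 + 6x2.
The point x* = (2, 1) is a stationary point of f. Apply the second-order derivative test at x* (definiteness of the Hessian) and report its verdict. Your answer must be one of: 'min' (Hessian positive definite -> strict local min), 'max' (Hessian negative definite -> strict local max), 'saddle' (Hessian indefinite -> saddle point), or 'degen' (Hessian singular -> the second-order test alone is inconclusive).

Compute the Hessian H = grad^2 f:
  H = [[-5, 1], [1, -8]]
Verify stationarity: grad f(x*) = H x* + g = (0, 0).
Eigenvalues of H: -8.3028, -4.6972.
Both eigenvalues < 0, so H is negative definite -> x* is a strict local max.

max


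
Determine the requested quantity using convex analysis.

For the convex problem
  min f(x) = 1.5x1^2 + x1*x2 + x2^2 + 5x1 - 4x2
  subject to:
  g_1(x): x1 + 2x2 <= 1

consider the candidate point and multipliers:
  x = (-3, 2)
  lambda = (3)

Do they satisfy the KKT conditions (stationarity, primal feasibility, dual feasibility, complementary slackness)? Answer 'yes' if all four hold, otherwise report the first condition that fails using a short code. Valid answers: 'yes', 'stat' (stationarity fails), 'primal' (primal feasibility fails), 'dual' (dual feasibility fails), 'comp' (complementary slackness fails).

Gradient of f: grad f(x) = Q x + c = (-2, -3)
Constraint values g_i(x) = a_i^T x - b_i:
  g_1((-3, 2)) = 0
Stationarity residual: grad f(x) + sum_i lambda_i a_i = (1, 3)
  -> stationarity FAILS
Primal feasibility (all g_i <= 0): OK
Dual feasibility (all lambda_i >= 0): OK
Complementary slackness (lambda_i * g_i(x) = 0 for all i): OK

Verdict: the first failing condition is stationarity -> stat.

stat
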